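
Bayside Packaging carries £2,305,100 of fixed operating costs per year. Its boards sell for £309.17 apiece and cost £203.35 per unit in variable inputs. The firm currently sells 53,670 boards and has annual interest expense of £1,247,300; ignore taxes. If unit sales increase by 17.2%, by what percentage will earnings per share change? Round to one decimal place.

+45.9%

Contribution at this volume is 53,670 × £105.82 = £5,679,359.40.
Operating income = contribution − fixed costs = £5,679,359.40 − £2,305,100 = £3,374,259.40.
Interest = £1,247,300.00, so EBIT − I = £2,126,959.40.
DCL = total CM / (EBIT − I) = £5,679,359.40 / £2,126,959.40 = 2.6702.
%ΔEPS = DCL × %ΔSales = 2.6702 × +17.2% = +45.9%.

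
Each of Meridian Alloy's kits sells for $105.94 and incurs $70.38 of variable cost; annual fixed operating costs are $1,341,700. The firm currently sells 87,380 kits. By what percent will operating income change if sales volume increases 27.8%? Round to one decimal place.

Total contribution margin = 87,380 × $35.56 = $3,107,232.80.
EBIT = $3,107,232.80 − $1,341,700 = $1,765,532.80.
DOL = contribution ÷ EBIT = $3,107,232.80 ÷ $1,765,532.80 = 1.7599.
%ΔEBIT = DOL × %ΔSales = 1.7599 × +27.8% = +48.9%.

+48.9%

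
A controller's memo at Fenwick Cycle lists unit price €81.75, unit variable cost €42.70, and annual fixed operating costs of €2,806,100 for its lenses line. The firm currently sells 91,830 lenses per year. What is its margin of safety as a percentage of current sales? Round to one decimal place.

Each unit contributes €81.75 − €42.70 = €39.05. Break-even units = €2,806,100 ÷ €39.05 = 71,859.15; break-even revenue = 71,859.15 × €81.75 = €5,874,485.92.
Current sales = 91,830 × €81.75 = €7,507,102.50.
Margin of safety = (€7,507,102.50 − €5,874,485.92) ÷ €7,507,102.50 = 21.7%.

21.7%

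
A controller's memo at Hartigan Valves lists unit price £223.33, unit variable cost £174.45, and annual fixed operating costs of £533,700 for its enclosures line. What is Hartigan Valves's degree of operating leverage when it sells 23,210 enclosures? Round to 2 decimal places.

Contribution at this volume is 23,210 × £48.88 = £1,134,504.80.
Subtracting fixed costs: EBIT = £1,134,504.80 − £533,700 = £600,804.80.
So DOL = total CM / EBIT = £1,134,504.80 / £600,804.80 = 1.8883.

1.89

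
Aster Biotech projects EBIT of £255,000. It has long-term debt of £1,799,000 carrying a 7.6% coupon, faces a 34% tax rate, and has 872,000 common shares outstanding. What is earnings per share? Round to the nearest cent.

Pre-tax income = £255,000 − £136,724.00 = £118,276.00.
Net income = £118,276.00 × (1 − 0.34) = £78,062.16.
Per share: £78,062.16 / 872,000 shares = £0.09.

£0.09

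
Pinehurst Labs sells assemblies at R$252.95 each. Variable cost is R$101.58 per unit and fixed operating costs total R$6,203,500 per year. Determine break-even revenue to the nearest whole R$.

R$10,366,488

CM per unit = R$252.95 − R$101.58 = R$151.37; CM ratio = R$151.37 / R$252.95 = 0.5984.
Break-even revenue = fixed costs × price ÷ CM = R$6,203,500 × R$252.95 ÷ R$151.37 = R$10,366,488.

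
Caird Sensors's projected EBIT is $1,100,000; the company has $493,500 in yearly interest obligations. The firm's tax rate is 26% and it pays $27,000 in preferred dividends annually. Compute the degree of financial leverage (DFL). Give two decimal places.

1.93

Annual interest charges come to $493,500.00.
Pre-tax preferred-dividend burden = $27,000 ÷ (1 − 0.26) = $36,486.49.
DFL = EBIT ÷ [EBIT − I − D_p/(1−t)] = $1,100,000 ÷ [$1,100,000 − $493,500.00 − $36,486.49] = $1,100,000 ÷ $570,013.51 = 1.9298.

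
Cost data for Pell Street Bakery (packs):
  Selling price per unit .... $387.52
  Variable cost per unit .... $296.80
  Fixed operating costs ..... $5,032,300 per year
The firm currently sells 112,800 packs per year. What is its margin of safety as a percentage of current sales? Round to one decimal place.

Unit CM = price − variable cost = $387.52 − $296.80 = $90.72. Break-even units = $5,032,300 ÷ $90.72 = 55,470.68; break-even revenue = 55,470.68 × $387.52 = $21,495,997.53.
Current sales = 112,800 × $387.52 = $43,712,256.00.
Margin of safety = ($43,712,256.00 − $21,495,997.53) ÷ $43,712,256.00 = 50.8%.

50.8%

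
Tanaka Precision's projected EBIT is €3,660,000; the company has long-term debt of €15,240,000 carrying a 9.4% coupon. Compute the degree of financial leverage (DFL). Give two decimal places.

1.64

Annual interest charges come to €1,432,560.00.
Degree of financial leverage = EBIT / (EBIT − interest) = €3,660,000 / €2,227,440.00 = 1.6431.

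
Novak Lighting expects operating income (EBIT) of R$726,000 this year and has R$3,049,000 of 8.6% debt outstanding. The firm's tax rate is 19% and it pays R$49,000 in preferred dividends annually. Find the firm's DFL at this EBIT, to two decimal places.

1.80

Annual interest charges come to R$262,214.00.
Preferred dividends grossed up pre-tax: R$49,000 / (1 − 0.19) = R$60,493.83.
DFL = EBIT ÷ [EBIT − I − D_p/(1−t)] = R$726,000 ÷ [R$726,000 − R$262,214.00 − R$60,493.83] = R$726,000 ÷ R$403,292.17 = 1.8002.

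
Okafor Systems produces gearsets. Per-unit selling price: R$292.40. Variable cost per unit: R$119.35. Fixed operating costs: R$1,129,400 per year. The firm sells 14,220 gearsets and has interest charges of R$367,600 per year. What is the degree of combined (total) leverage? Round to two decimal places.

2.55

Contribution at this volume is 14,220 × R$173.05 = R$2,460,771.00.
EBIT = R$2,460,771.00 − R$1,129,400 = R$1,331,371.00. Interest = R$367,600.00.
DOL = R$2,460,771.00 ÷ R$1,331,371.00 = 1.8483; DFL = R$1,331,371.00 ÷ R$963,771.00 = 1.3814.
DCL = DOL × DFL = 1.8483 × 1.3814 = 2.5532.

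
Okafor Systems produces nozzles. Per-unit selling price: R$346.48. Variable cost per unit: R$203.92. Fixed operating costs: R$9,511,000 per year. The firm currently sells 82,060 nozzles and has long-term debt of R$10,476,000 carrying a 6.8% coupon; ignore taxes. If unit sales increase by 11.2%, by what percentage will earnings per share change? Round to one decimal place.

Contribution at this volume is 82,060 × R$142.56 = R$11,698,473.60.
EBIT = R$11,698,473.60 − R$9,511,000 = R$2,187,473.60.
Interest = R$712,368.00, so EBIT − I = R$1,475,105.60.
Degree of combined leverage = contribution ÷ (EBIT − I) = R$11,698,473.60 ÷ R$1,475,105.60 = 7.9306.
%ΔEPS = DCL × %ΔSales = 7.9306 × +11.2% = +88.8%.

+88.8%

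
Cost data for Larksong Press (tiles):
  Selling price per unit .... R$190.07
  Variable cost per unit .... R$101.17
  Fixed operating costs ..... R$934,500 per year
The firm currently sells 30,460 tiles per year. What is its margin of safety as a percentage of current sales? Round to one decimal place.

65.5%

Unit CM = price − variable cost = R$190.07 − R$101.17 = R$88.90. Break-even units = R$934,500 ÷ R$88.90 = 10,511.81; break-even revenue = 10,511.81 × R$190.07 = R$1,997,979.92.
Actual sales revenue = 30,460 × R$190.07 = R$5,789,532.20.
Margin of safety = (R$5,789,532.20 − R$1,997,979.92) ÷ R$5,789,532.20 = 65.5%.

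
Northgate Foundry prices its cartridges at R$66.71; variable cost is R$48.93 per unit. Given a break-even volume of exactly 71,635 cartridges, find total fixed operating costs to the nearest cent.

Unit CM = price − variable cost = R$66.71 − R$48.93 = R$17.78.
Fixed costs = break-even units × CM = 71,635 × R$17.78 = R$1,273,670.30.

R$1,273,670.30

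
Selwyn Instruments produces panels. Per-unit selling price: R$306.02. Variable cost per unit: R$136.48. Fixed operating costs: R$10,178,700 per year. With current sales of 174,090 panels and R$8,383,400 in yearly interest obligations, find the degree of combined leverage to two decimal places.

2.69

At 174,090 units, contribution = 174,090 × R$169.54 = R$29,515,218.60.
Subtracting fixed costs: EBIT = R$29,515,218.60 − R$10,178,700 = R$19,336,518.60. Interest = R$8,383,400.00.
DOL = R$29,515,218.60 ÷ R$19,336,518.60 = 1.5264; DFL = R$19,336,518.60 ÷ R$10,953,118.60 = 1.7654.
DCL = DOL × DFL = 1.5264 × 1.7654 = 2.6947.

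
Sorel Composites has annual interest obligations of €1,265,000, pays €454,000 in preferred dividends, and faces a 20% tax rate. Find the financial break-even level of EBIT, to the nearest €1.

Preferred dividends are paid after tax, so their pre-tax equivalent is €454,000 ÷ (1 − 0.20) = €567,500.00.
Financial break-even EBIT = interest + D_p ÷ (1 − t) = €1,265,000 + €567,500.00 = €1,832,500.00.

€1,832,500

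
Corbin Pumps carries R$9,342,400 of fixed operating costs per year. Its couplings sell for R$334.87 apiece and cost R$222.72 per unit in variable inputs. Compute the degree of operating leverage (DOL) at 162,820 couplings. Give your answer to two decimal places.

2.05

At 162,820 units, contribution = 162,820 × R$112.15 = R$18,260,263.00.
EBIT = R$18,260,263.00 − R$9,342,400 = R$8,917,863.00.
So DOL = total CM / EBIT = R$18,260,263.00 / R$8,917,863.00 = 2.0476.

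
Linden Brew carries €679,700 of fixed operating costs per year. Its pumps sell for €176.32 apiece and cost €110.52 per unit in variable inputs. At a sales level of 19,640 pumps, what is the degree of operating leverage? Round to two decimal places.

2.11

Total contribution margin = 19,640 × €65.80 = €1,292,312.00.
Subtracting fixed costs: EBIT = €1,292,312.00 − €679,700 = €612,612.00.
DOL = contribution ÷ EBIT = €1,292,312.00 ÷ €612,612.00 = 2.1095.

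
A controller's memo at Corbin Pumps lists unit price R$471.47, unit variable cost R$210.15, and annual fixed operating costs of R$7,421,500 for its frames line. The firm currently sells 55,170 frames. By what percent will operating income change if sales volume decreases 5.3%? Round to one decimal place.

-10.9%

Contribution at this volume is 55,170 × R$261.32 = R$14,417,024.40.
Subtracting fixed costs: EBIT = R$14,417,024.40 − R$7,421,500 = R$6,995,524.40.
So DOL = total CM / EBIT = R$14,417,024.40 / R$6,995,524.40 = 2.0609.
So EBIT moves 2.0609 × (-5.3%) = -10.9%.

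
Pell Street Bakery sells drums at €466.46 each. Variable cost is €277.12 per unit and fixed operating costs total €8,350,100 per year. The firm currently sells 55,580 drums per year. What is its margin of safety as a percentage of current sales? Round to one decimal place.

20.7%

Contribution margin per unit = €466.46 − €277.12 = €189.34. Break-even units = €8,350,100 ÷ €189.34 = 44,101.09; break-even revenue = 44,101.09 × €466.46 = €20,571,393.50.
Actual sales revenue = 55,580 × €466.46 = €25,925,846.80.
Margin of safety = (€25,925,846.80 − €20,571,393.50) ÷ €25,925,846.80 = 20.7%.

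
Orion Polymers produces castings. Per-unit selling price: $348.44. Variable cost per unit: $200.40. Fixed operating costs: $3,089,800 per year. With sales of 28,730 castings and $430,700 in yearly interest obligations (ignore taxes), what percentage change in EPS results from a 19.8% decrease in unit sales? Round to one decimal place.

Total contribution margin = 28,730 × $148.04 = $4,253,189.20.
Subtracting fixed costs: EBIT = $4,253,189.20 − $3,089,800 = $1,163,389.20.
Interest = $430,700.00, so EBIT − I = $732,689.20.
DCL = total CM / (EBIT − I) = $4,253,189.20 / $732,689.20 = 5.8049.
%ΔEPS = DCL × %ΔSales = 5.8049 × -19.8% = -114.9%.

-114.9%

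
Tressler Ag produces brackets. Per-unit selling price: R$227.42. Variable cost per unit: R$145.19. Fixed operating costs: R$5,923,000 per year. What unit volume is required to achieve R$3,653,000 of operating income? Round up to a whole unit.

Each unit contributes R$227.42 − R$145.19 = R$82.23.
Required volume = (fixed costs + target profit) ÷ CM = (R$5,923,000 + R$3,653,000) ÷ R$82.23 = 116,453.85, so 116,454 brackets.

116,454 brackets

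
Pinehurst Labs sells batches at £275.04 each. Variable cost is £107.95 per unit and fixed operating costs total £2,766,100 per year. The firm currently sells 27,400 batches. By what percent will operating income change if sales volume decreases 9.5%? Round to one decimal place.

Total contribution margin = 27,400 × £167.09 = £4,578,266.00.
Subtracting fixed costs: EBIT = £4,578,266.00 − £2,766,100 = £1,812,166.00.
So DOL = total CM / EBIT = £4,578,266.00 / £1,812,166.00 = 2.5264.
Operating income changes by 2.5264 × -9.5% = -24.0%.

-24.0%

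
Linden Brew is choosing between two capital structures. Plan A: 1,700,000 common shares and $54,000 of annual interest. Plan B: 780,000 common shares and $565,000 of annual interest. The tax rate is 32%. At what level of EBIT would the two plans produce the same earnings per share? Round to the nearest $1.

Set EPS_A = EPS_B: (EBIT − $54,000)(1 − 0.32) ÷ 1,700,000 = (EBIT − $565,000)(1 − 0.32) ÷ 780,000.
The (1 − t) factor cancels: (EBIT − 54,000) × 780,000 = (EBIT − 565,000) × 1,700,000.
EBIT × (1,700,000 − 780,000) = 565,000 × 1,700,000 − 54,000 × 780,000 = 918,380,000,000, so EBIT = 918,380,000,000 ÷ 920,000 = 998,239.13.

$998,239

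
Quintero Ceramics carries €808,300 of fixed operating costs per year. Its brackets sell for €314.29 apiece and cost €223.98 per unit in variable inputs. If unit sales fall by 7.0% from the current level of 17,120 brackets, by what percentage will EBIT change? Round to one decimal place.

Total contribution margin = 17,120 × €90.31 = €1,546,107.20.
Operating income = contribution − fixed costs = €1,546,107.20 − €808,300 = €737,807.20.
DOL = contribution ÷ EBIT = €1,546,107.20 ÷ €737,807.20 = 2.0955.
%ΔEBIT = DOL × %ΔSales = 2.0955 × -7.0% = -14.7%.

-14.7%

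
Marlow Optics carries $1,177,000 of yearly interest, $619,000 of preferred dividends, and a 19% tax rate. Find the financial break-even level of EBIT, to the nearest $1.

Preferred dividends are paid after tax, so their pre-tax equivalent is $619,000 ÷ (1 − 0.19) = $764,197.53.
EPS = 0 when EBIT covers interest plus the pre-tax preferred burden: $1,177,000 + $764,197.53 = $1,941,197.53.

$1,941,198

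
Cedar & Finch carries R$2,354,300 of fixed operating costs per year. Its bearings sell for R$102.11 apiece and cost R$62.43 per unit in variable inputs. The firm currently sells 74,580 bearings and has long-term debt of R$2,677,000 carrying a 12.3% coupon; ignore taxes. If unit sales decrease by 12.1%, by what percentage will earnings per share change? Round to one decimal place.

Contribution at this volume is 74,580 × R$39.68 = R$2,959,334.40.
Operating income = contribution − fixed costs = R$2,959,334.40 − R$2,354,300 = R$605,034.40.
After interest of R$329,271.00, pre-tax earnings = R$275,763.40.
Degree of combined leverage = contribution ÷ (EBIT − I) = R$2,959,334.40 ÷ R$275,763.40 = 10.7314.
%ΔEPS = DCL × %ΔSales = 10.7314 × -12.1% = -129.9%.

-129.9%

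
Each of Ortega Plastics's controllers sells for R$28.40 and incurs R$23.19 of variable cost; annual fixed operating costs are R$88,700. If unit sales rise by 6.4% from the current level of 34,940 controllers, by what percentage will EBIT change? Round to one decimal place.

+12.5%

Contribution at this volume is 34,940 × R$5.21 = R$182,037.40.
Subtracting fixed costs: EBIT = R$182,037.40 − R$88,700 = R$93,337.40.
Degree of operating leverage = R$182,037.40 / R$93,337.40 = 1.9503.
Operating income changes by 1.9503 × +6.4% = +12.5%.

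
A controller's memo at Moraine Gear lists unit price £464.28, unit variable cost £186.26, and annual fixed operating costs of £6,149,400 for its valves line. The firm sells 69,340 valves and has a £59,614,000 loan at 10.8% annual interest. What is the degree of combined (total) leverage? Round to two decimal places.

Total contribution margin = 69,340 × £278.02 = £19,277,906.80.
Subtracting fixed costs: EBIT = £19,277,906.80 − £6,149,400 = £13,128,506.80. Interest = £6,438,312.00.
DOL = £19,277,906.80 ÷ £13,128,506.80 = 1.4684; DFL = £13,128,506.80 ÷ £6,690,194.80 = 1.9624.
DCL = DOL × DFL = 1.4684 × 1.9624 = 2.8816.

2.88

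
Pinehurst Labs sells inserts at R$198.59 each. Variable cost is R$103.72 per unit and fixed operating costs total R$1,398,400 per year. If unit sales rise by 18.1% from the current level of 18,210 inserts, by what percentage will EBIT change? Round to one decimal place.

+95.0%

At 18,210 units, contribution = 18,210 × R$94.87 = R$1,727,582.70.
EBIT = R$1,727,582.70 − R$1,398,400 = R$329,182.70.
So DOL = total CM / EBIT = R$1,727,582.70 / R$329,182.70 = 5.2481.
So EBIT moves 5.2481 × (+18.1%) = +95.0%.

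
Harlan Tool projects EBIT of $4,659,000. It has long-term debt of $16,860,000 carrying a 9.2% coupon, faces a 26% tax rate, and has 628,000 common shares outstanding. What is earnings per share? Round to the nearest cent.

Pre-tax income = $4,659,000 − $1,551,120.00 = $3,107,880.00.
Net income = $3,107,880.00 × (1 − 0.26) = $2,299,831.20.
EPS = $2,299,831.20 ÷ 628,000 = $3.66.

$3.66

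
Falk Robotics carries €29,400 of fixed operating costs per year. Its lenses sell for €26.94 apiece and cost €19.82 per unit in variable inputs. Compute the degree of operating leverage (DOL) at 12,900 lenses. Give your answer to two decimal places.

Contribution at this volume is 12,900 × €7.12 = €91,848.00.
Subtracting fixed costs: EBIT = €91,848.00 − €29,400 = €62,448.00.
Degree of operating leverage = €91,848.00 / €62,448.00 = 1.4708.

1.47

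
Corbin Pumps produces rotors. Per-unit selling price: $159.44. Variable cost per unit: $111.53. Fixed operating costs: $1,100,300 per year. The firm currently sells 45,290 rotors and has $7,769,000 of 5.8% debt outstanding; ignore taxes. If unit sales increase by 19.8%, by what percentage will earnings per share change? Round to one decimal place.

+69.4%

At 45,290 units, contribution = 45,290 × $47.91 = $2,169,843.90.
Subtracting fixed costs: EBIT = $2,169,843.90 − $1,100,300 = $1,069,543.90.
Interest = $450,602.00, so EBIT − I = $618,941.90.
DCL = total CM / (EBIT − I) = $2,169,843.90 / $618,941.90 = 3.5057.
%ΔEPS = DCL × %ΔSales = 3.5057 × +19.8% = +69.4%.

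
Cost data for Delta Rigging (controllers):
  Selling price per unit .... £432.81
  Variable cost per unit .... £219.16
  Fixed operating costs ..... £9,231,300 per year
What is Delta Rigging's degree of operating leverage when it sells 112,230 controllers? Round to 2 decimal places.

Total contribution margin = 112,230 × £213.65 = £23,977,939.50.
Subtracting fixed costs: EBIT = £23,977,939.50 − £9,231,300 = £14,746,639.50.
Degree of operating leverage = £23,977,939.50 / £14,746,639.50 = 1.6260.

1.63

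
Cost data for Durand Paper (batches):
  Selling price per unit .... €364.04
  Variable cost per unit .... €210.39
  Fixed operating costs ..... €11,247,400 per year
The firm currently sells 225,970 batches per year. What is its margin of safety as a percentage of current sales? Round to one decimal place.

67.6%

Each unit contributes €364.04 − €210.39 = €153.65. Break-even units = €11,247,400 ÷ €153.65 = 73,201.43; break-even revenue = 73,201.43 × €364.04 = €26,648,249.24.
Actual sales revenue = 225,970 × €364.04 = €82,262,118.80.
Margin of safety = (€82,262,118.80 − €26,648,249.24) ÷ €82,262,118.80 = 67.6%.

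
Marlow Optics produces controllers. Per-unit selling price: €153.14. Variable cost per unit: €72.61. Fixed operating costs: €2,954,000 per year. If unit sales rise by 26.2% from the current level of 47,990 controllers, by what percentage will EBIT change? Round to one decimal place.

+111.2%

At 47,990 units, contribution = 47,990 × €80.53 = €3,864,634.70.
Operating income = contribution − fixed costs = €3,864,634.70 − €2,954,000 = €910,634.70.
DOL = contribution ÷ EBIT = €3,864,634.70 ÷ €910,634.70 = 4.2439.
So EBIT moves 4.2439 × (+26.2%) = +111.2%.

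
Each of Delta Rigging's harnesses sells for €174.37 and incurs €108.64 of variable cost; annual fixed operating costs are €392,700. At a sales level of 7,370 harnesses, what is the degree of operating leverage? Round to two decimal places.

Total contribution margin = 7,370 × €65.73 = €484,430.10.
Subtracting fixed costs: EBIT = €484,430.10 − €392,700 = €91,730.10.
DOL = contribution ÷ EBIT = €484,430.10 ÷ €91,730.10 = 5.2810.

5.28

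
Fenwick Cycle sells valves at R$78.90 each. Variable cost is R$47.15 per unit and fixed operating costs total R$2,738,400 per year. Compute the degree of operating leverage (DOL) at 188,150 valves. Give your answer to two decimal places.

Contribution at this volume is 188,150 × R$31.75 = R$5,973,762.50.
Subtracting fixed costs: EBIT = R$5,973,762.50 − R$2,738,400 = R$3,235,362.50.
DOL = contribution ÷ EBIT = R$5,973,762.50 ÷ R$3,235,362.50 = 1.8464.

1.85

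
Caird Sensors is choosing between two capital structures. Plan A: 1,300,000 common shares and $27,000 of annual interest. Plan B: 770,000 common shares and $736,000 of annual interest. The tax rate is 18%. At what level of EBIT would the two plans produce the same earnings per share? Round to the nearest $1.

$1,766,057

At indifference, (EBIT − 27,000)(1 − t)/1,300,000 = (EBIT − 736,000)(1 − t)/770,000.
Cancelling (1 − t) and cross-multiplying: 770,000·(EBIT − 27,000) = 1,300,000·(EBIT − 736,000).
EBIT × (1,300,000 − 770,000) = 736,000 × 1,300,000 − 27,000 × 770,000 = 936,010,000,000, so EBIT = 936,010,000,000 ÷ 530,000 = 1,766,056.60.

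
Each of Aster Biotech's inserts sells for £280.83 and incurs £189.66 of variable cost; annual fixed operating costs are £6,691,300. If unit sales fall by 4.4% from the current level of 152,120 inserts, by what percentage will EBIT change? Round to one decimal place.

Contribution at this volume is 152,120 × £91.17 = £13,868,780.40.
EBIT = £13,868,780.40 − £6,691,300 = £7,177,480.40.
Degree of operating leverage = £13,868,780.40 / £7,177,480.40 = 1.9323.
So EBIT moves 1.9323 × (-4.4%) = -8.5%.

-8.5%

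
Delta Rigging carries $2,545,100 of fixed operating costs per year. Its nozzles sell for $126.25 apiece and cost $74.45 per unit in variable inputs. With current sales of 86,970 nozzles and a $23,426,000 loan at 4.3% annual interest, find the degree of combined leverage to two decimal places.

4.73

At 86,970 units, contribution = 86,970 × $51.80 = $4,505,046.00.
EBIT = $4,505,046.00 − $2,545,100 = $1,959,946.00. Interest = $1,007,318.00, so EBIT − I = $952,628.00.
Degree of total leverage = total CM / (EBIT − interest) = $4,505,046.00 / $952,628.00 = 4.7291.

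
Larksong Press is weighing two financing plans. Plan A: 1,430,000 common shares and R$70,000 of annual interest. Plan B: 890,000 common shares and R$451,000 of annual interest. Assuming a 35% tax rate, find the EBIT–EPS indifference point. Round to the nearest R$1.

R$1,078,944

At indifference, (EBIT − 70,000)(1 − t)/1,430,000 = (EBIT − 451,000)(1 − t)/890,000.
The (1 − t) factor cancels: (EBIT − 70,000) × 890,000 = (EBIT − 451,000) × 1,430,000.
EBIT × (1,430,000 − 890,000) = 451,000 × 1,430,000 − 70,000 × 890,000 = 582,630,000,000, so EBIT = 582,630,000,000 ÷ 540,000 = 1,078,944.44.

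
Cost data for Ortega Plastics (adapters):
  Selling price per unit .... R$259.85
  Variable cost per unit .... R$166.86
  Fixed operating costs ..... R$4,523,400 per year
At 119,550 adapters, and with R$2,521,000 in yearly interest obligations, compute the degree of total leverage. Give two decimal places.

2.73

At 119,550 units, contribution = 119,550 × R$92.99 = R$11,116,954.50.
Operating income = contribution − fixed costs = R$11,116,954.50 − R$4,523,400 = R$6,593,554.50. Interest = R$2,521,000.00, so EBIT − I = R$4,072,554.50.
DCL = contribution ÷ (EBIT − I) = R$11,116,954.50 ÷ R$4,072,554.50 = 2.7297.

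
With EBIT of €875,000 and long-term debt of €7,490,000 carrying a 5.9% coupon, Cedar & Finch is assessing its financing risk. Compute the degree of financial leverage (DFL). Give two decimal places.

Annual interest charges come to €441,910.00.
Degree of financial leverage = EBIT / (EBIT − interest) = €875,000 / €433,090.00 = 2.0204.

2.02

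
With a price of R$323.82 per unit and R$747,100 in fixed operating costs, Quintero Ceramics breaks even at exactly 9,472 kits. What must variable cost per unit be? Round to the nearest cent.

R$244.95

Contribution per unit must be FC / Q = R$747,100 / 9,472 = R$78.8746.
Variable cost per unit = R$323.82 − R$78.8746 = R$244.95.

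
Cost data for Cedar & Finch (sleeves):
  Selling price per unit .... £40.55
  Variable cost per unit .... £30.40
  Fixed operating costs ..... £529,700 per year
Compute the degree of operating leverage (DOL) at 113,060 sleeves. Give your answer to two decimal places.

At 113,060 units, contribution = 113,060 × £10.15 = £1,147,559.00.
Subtracting fixed costs: EBIT = £1,147,559.00 − £529,700 = £617,859.00.
So DOL = total CM / EBIT = £1,147,559.00 / £617,859.00 = 1.8573.

1.86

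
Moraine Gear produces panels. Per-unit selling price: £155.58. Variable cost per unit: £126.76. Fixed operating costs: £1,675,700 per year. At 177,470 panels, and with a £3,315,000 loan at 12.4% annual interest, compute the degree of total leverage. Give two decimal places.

Total contribution margin = 177,470 × £28.82 = £5,114,685.40.
Subtracting fixed costs: EBIT = £5,114,685.40 − £1,675,700 = £3,438,985.40. Interest = £411,060.00, so EBIT − I = £3,027,925.40.
DCL = contribution ÷ (EBIT − I) = £5,114,685.40 ÷ £3,027,925.40 = 1.6892.

1.69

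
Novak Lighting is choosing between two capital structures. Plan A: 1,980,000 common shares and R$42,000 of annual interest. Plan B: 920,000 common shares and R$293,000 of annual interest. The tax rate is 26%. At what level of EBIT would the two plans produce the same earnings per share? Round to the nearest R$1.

R$510,849

Set EPS_A = EPS_B: (EBIT − R$42,000)(1 − 0.26) ÷ 1,980,000 = (EBIT − R$293,000)(1 − 0.26) ÷ 920,000.
The (1 − t) factor cancels: (EBIT − 42,000) × 920,000 = (EBIT − 293,000) × 1,980,000.
Solving, EBIT = (293,000·1,980,000 − 42,000·920,000) / (1,980,000 − 920,000) = 541,500,000,000 / 1,060,000 = 510,849.06.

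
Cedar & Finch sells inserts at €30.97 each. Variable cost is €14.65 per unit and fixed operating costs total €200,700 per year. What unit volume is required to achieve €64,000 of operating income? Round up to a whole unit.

16,220 inserts

Contribution margin per unit = €30.97 − €14.65 = €16.32.
Required volume = (fixed costs + target profit) ÷ CM = (€200,700 + €64,000) ÷ €16.32 = 16,219.36, so 16,220 inserts.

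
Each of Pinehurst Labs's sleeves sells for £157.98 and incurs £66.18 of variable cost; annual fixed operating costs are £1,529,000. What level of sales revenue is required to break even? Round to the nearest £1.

£2,631,279

Contribution margin per unit = £157.98 − £66.18 = £91.80, a CM ratio of £91.80 ÷ £157.98 = 0.5811.
Break-even sales = FC ÷ CM ratio = £1,529,000 × £157.98 / £91.80 = £2,631,279.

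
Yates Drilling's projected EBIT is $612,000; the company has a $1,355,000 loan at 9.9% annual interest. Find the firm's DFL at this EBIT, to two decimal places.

Interest = $134,145.00.
DFL = EBIT ÷ (EBIT − I) = $612,000 ÷ ($612,000 − $134,145.00) = $612,000 ÷ $477,855.00 = 1.2807.

1.28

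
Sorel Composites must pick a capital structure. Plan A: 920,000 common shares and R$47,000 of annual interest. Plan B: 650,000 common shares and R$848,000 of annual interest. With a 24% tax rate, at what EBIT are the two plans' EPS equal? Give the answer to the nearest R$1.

R$2,776,333

At indifference, (EBIT − 47,000)(1 − t)/920,000 = (EBIT − 848,000)(1 − t)/650,000.
The (1 − t) factor cancels: (EBIT − 47,000) × 650,000 = (EBIT − 848,000) × 920,000.
EBIT × (920,000 − 650,000) = 848,000 × 920,000 − 47,000 × 650,000 = 749,610,000,000, so EBIT = 749,610,000,000 ÷ 270,000 = 2,776,333.33.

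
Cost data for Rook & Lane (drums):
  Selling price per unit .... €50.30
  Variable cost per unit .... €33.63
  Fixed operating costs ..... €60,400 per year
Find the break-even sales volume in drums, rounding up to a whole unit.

3,624 drums

Contribution margin per unit = €50.30 − €33.63 = €16.67.
Units to break even: €60,400 ÷ €16.67 = 3,623.28, rounded up to 3,624.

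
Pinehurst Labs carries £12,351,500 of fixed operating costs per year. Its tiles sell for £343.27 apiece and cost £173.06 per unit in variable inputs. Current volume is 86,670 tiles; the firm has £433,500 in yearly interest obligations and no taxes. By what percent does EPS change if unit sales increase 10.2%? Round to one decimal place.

At 86,670 units, contribution = 86,670 × £170.21 = £14,752,100.70.
Operating income = contribution − fixed costs = £14,752,100.70 − £12,351,500 = £2,400,600.70.
After interest of £433,500.00, pre-tax earnings = £1,967,100.70.
DCL = total CM / (EBIT − I) = £14,752,100.70 / £1,967,100.70 = 7.4994.
%ΔEPS = DCL × %ΔSales = 7.4994 × +10.2% = +76.5%.

+76.5%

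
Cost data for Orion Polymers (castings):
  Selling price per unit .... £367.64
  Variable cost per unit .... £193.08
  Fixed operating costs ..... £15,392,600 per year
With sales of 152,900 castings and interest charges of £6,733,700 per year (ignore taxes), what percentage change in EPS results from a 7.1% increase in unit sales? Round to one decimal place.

Total contribution margin = 152,900 × £174.56 = £26,690,224.00.
EBIT = £26,690,224.00 − £15,392,600 = £11,297,624.00.
Interest = £6,733,700.00, so EBIT − I = £4,563,924.00.
Degree of combined leverage = contribution ÷ (EBIT − I) = £26,690,224.00 ÷ £4,563,924.00 = 5.8481.
EPS therefore changes by 5.8481 × (+7.1%) = +41.5%.

+41.5%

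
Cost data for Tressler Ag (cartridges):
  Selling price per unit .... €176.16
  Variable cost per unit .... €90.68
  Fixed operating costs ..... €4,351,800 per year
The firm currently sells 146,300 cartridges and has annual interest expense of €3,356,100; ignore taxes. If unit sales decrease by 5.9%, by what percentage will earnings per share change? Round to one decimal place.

-15.4%

Contribution at this volume is 146,300 × €85.48 = €12,505,724.00.
Operating income = contribution − fixed costs = €12,505,724.00 − €4,351,800 = €8,153,924.00.
After interest of €3,356,100.00, pre-tax earnings = €4,797,824.00.
Degree of combined leverage = contribution ÷ (EBIT − I) = €12,505,724.00 ÷ €4,797,824.00 = 2.6065.
EPS therefore changes by 2.6065 × (-5.9%) = -15.4%.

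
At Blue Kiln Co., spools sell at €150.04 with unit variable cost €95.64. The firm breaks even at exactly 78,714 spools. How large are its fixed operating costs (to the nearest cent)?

Each unit contributes €150.04 − €95.64 = €54.40.
Fixed costs = break-even units × CM = 78,714 × €54.40 = €4,282,041.60.

€4,282,041.60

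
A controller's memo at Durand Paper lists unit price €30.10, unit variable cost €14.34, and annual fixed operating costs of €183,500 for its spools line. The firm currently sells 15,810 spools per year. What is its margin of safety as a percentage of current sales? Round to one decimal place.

26.4%

Contribution margin per unit = €30.10 − €14.34 = €15.76. Break-even units = €183,500 ÷ €15.76 = 11,643.40; break-even revenue = 11,643.40 × €30.10 = €350,466.37.
Actual sales revenue = 15,810 × €30.10 = €475,881.00.
Margin of safety = (€475,881.00 − €350,466.37) ÷ €475,881.00 = 26.4%.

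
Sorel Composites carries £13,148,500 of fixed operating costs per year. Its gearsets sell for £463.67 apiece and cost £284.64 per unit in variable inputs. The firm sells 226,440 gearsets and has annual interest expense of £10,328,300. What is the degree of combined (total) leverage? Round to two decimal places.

Total contribution margin = 226,440 × £179.03 = £40,539,553.20.
EBIT = £40,539,553.20 − £13,148,500 = £27,391,053.20. Interest = £10,328,300.00, so EBIT − I = £17,062,753.20.
DCL = contribution ÷ (EBIT − I) = £40,539,553.20 ÷ £17,062,753.20 = 2.3759.

2.38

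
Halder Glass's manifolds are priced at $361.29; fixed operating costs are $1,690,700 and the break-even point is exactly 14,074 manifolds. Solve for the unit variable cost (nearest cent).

At break-even, FC = Q × (P − VC), so P − VC = $1,690,700 ÷ 14,074 = $120.1293.
Hence VC = price − CM = $361.29 − $120.1293 = $241.16.

$241.16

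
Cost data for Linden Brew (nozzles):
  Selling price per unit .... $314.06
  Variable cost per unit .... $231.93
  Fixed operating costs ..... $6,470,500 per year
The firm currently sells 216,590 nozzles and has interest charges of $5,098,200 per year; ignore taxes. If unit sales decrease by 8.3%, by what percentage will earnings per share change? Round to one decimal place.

Contribution at this volume is 216,590 × $82.13 = $17,788,536.70.
Operating income = contribution − fixed costs = $17,788,536.70 − $6,470,500 = $11,318,036.70.
After interest of $5,098,200.00, pre-tax earnings = $6,219,836.70.
DCL = total CM / (EBIT − I) = $17,788,536.70 / $6,219,836.70 = 2.8600.
EPS therefore changes by 2.8600 × (-8.3%) = -23.7%.

-23.7%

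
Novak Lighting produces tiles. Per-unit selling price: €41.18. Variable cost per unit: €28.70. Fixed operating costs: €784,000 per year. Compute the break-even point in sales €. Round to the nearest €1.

Contribution margin per unit = €41.18 − €28.70 = €12.48, a CM ratio of €12.48 ÷ €41.18 = 0.3031.
Break-even revenue = fixed costs × price ÷ CM = €784,000 × €41.18 ÷ €12.48 = €2,586,949.

€2,586,949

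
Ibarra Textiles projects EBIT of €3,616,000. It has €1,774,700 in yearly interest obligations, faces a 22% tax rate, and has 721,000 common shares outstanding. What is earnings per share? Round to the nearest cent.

€1.99

Interest = €1,774,700.00, so EBT = €3,616,000 − €1,774,700.00 = €1,841,300.00.
Net income = €1,841,300.00 × (1 − 0.22) = €1,436,214.00.
EPS = €1,436,214.00 ÷ 721,000 = €1.99.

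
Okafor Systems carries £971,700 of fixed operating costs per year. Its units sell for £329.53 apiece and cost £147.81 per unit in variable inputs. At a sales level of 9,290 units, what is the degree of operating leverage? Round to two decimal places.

Contribution at this volume is 9,290 × £181.72 = £1,688,178.80.
Operating income = contribution − fixed costs = £1,688,178.80 − £971,700 = £716,478.80.
Degree of operating leverage = £1,688,178.80 / £716,478.80 = 2.3562.

2.36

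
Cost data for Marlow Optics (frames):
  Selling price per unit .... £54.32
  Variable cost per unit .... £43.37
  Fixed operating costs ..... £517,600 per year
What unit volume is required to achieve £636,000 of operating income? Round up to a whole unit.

Contribution margin per unit = £54.32 − £43.37 = £10.95.
Required volume = (fixed costs + target profit) ÷ CM = (£517,600 + £636,000) ÷ £10.95 = 105,351.60, so 105,352 frames.

105,352 frames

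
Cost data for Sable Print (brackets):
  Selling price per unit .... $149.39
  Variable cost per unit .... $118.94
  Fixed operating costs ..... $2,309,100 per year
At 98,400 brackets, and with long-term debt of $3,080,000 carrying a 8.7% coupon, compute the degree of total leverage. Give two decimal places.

7.15

Total contribution margin = 98,400 × $30.45 = $2,996,280.00.
EBIT = $2,996,280.00 − $2,309,100 = $687,180.00. Interest = $267,960.00, so EBIT − I = $419,220.00.
DCL = contribution ÷ (EBIT − I) = $2,996,280.00 ÷ $419,220.00 = 7.1473.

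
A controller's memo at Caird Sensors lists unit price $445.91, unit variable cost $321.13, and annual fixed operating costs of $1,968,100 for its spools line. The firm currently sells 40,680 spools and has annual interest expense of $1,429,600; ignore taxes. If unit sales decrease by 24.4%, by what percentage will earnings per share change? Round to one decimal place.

At 40,680 units, contribution = 40,680 × $124.78 = $5,076,050.40.
EBIT = $5,076,050.40 − $1,968,100 = $3,107,950.40.
After interest of $1,429,600.00, pre-tax earnings = $1,678,350.40.
DCL = total CM / (EBIT − I) = $5,076,050.40 / $1,678,350.40 = 3.0244.
%ΔEPS = DCL × %ΔSales = 3.0244 × -24.4% = -73.8%.

-73.8%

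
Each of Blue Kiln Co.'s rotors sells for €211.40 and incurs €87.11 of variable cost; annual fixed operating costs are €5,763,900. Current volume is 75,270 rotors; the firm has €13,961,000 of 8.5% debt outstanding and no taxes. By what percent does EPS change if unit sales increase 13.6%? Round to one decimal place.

At 75,270 units, contribution = 75,270 × €124.29 = €9,355,308.30.
Operating income = contribution − fixed costs = €9,355,308.30 − €5,763,900 = €3,591,408.30.
After interest of €1,186,685.00, pre-tax earnings = €2,404,723.30.
Degree of combined leverage = contribution ÷ (EBIT − I) = €9,355,308.30 ÷ €2,404,723.30 = 3.8904.
EPS therefore changes by 3.8904 × (+13.6%) = +52.9%.

+52.9%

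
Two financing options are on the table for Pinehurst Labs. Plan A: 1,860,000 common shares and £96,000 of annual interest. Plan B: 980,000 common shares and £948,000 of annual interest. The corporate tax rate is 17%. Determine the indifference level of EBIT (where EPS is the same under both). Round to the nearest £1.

£1,896,818

At indifference, (EBIT − 96,000)(1 − t)/1,860,000 = (EBIT − 948,000)(1 − t)/980,000.
The (1 − t) factor cancels: (EBIT − 96,000) × 980,000 = (EBIT − 948,000) × 1,860,000.
Solving, EBIT = (948,000·1,860,000 − 96,000·980,000) / (1,860,000 − 980,000) = 1,669,200,000,000 / 880,000 = 1,896,818.18.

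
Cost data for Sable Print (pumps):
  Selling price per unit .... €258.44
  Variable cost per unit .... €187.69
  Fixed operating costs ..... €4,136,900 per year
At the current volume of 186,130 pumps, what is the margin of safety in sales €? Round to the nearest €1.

€32,991,912

Contribution margin per unit = €258.44 − €187.69 = €70.75. Break-even units = €4,136,900 ÷ €70.75 = 58,472.08; break-even revenue = 58,472.08 × €258.44 = €15,111,525.60.
Current sales = 186,130 × €258.44 = €48,103,437.20.
Margin of safety = €48,103,437.20 − €15,111,525.60 = €32,991,912.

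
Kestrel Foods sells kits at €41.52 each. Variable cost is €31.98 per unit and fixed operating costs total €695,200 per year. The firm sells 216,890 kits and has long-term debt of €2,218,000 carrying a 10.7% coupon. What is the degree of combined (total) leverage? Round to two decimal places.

At 216,890 units, contribution = 216,890 × €9.54 = €2,069,130.60.
Subtracting fixed costs: EBIT = €2,069,130.60 − €695,200 = €1,373,930.60. Interest = €237,326.00.
DOL = €2,069,130.60 ÷ €1,373,930.60 = 1.5060; DFL = €1,373,930.60 ÷ €1,136,604.60 = 1.2088.
Combined leverage = 1.5060 × 1.2088 = 1.8205.

1.82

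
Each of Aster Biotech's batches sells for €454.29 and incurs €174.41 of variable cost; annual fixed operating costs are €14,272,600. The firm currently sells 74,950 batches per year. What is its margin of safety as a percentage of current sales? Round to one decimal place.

Each unit contributes €454.29 − €174.41 = €279.88. Break-even units = €14,272,600 ÷ €279.88 = 50,995.43; break-even revenue = 50,995.43 × €454.29 = €23,166,712.36.
Actual sales revenue = 74,950 × €454.29 = €34,049,035.50.
Margin of safety = (€34,049,035.50 − €23,166,712.36) ÷ €34,049,035.50 = 32.0%.

32.0%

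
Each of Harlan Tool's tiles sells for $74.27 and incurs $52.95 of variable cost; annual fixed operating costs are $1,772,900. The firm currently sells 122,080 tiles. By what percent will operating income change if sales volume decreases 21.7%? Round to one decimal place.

-68.1%

Total contribution margin = 122,080 × $21.32 = $2,602,745.60.
Operating income = contribution − fixed costs = $2,602,745.60 − $1,772,900 = $829,845.60.
Degree of operating leverage = $2,602,745.60 / $829,845.60 = 3.1364.
So EBIT moves 3.1364 × (-21.7%) = -68.1%.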